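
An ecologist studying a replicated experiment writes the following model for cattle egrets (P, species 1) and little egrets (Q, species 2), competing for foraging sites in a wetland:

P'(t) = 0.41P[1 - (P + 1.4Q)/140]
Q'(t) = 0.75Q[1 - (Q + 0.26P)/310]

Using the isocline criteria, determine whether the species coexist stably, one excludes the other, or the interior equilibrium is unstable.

species 2 excludes species 1

Compare the nullcline intercepts: K1/α12 = 140/1.4 = 100 < K2 = 310; K2/α21 = 310/0.26 = 1190 > K1 = 140.
Since the inequalities point opposite ways, species 2 can invade but species 1 cannot.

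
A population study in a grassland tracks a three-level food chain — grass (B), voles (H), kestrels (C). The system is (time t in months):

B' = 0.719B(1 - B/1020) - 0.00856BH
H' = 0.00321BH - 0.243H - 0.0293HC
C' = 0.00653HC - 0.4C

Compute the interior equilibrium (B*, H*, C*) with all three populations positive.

From dC/dt = 0: 0.00653H* = 0.4, so H* = 61.3.
From dB/dt = 0: 0.719(1 - B*/1020) = 0.00856·61.3, giving B* = 1020·(1 - 0.729) = 276.
From dH/dt = 0: 0.00321·276 - 0.243 = 0.0293C*, so C* = 0.643/0.0293 = 22.

B* ≈ 276, H* ≈ 61.3, C* ≈ 22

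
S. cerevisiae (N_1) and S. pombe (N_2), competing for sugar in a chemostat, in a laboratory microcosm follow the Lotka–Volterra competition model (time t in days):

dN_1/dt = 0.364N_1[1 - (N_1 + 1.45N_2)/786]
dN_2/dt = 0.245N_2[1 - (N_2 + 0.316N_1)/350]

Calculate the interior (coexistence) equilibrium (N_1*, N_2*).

N_1* ≈ 514, N_2* ≈ 188

Setting both brackets to zero gives the nullclines N_1 + 1.45N_2 = 786 and 0.316N_1 + N_2 = 350.
Substituting N_2 = 350 - 0.316N_1 into the first: N_1(1 - 1.45·0.316) = 786 - 1.45·350.
So N_1* = 278/0.542 = 514, and then N_2* = 350 - 0.316·514 = 188.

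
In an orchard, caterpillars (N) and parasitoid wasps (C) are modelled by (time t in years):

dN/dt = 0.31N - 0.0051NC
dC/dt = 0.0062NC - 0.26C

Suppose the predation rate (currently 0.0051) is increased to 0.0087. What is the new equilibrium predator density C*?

C* ≈ 35.6

At the interior fixed point, setting dN/dt = 0 with N > 0 fixes C* = (prey growth rate)/(NC coefficient) — independent of the other coefficients.
With the change, C* = 0.31/0.0087 = 35.6; it falls from 60.8.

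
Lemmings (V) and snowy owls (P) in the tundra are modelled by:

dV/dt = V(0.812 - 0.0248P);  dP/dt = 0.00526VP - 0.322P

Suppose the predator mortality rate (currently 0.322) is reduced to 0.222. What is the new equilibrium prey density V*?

V* ≈ 42.2

At the interior fixed point, setting dP/dt = 0 with P > 0 fixes V* = (predator death rate)/(VP coefficient) — independent of the other coefficients.
With the change, V* = 0.222/0.00526 = 42.2; it falls from 61.2.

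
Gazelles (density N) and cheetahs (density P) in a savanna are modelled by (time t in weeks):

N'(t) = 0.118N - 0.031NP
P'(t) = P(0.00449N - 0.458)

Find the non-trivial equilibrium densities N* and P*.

N* ≈ 102, P* ≈ 3.81

Set dP/dt = 0 with P > 0: 0.00449N - 0.458 = 0, so N* = 0.458/0.00449 = 102.
Set dN/dt = 0 with N > 0: 0.118 - 0.031P = 0, so P* = 0.118/0.031 = 3.81.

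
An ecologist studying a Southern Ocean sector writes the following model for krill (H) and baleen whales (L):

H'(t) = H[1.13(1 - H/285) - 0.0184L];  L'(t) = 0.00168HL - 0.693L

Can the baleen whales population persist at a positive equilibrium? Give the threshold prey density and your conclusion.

Threshold H = 412; K < 412, so no, the predator goes extinct.

The predator equation gives dL/dt > 0 only when H > 0.693/0.00168 = 412.
Without the predator, H → K = 285. Since 285 < 412, the predator cannot invade.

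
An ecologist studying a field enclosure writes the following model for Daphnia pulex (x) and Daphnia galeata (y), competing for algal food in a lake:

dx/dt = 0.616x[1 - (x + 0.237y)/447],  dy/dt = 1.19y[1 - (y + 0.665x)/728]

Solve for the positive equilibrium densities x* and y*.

x* ≈ 326, y* ≈ 511

Setting both brackets to zero gives the nullclines x + 0.237y = 447 and 0.665x + y = 728.
Substituting y = 728 - 0.665x into the first: x(1 - 0.237·0.665) = 447 - 0.237·728.
So x* = 274/0.842 = 326, and then y* = 728 - 0.665·326 = 511.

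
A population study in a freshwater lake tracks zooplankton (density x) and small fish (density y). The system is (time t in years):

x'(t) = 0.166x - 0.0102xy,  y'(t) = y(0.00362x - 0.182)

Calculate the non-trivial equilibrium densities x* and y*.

x* ≈ 50.3, y* ≈ 16.3

Set dy/dt = 0 with y > 0: 0.00362x - 0.182 = 0, so x* = 0.182/0.00362 = 50.3.
Set dx/dt = 0 with x > 0: 0.166 - 0.0102y = 0, so y* = 0.166/0.0102 = 16.3.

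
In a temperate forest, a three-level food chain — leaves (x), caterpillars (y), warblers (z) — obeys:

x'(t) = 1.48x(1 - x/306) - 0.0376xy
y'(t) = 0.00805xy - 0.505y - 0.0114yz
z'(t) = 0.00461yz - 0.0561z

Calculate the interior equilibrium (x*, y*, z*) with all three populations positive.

x* ≈ 211, y* ≈ 12.2, z* ≈ 105

From dz/dt = 0: 0.00461y* = 0.0561, so y* = 12.2.
From dx/dt = 0: 1.48(1 - x*/306) = 0.0376·12.2, giving x* = 306·(1 - 0.309) = 211.
From dy/dt = 0: 0.00805·211 - 0.505 = 0.0114z*, so z* = 1.2/0.0114 = 105.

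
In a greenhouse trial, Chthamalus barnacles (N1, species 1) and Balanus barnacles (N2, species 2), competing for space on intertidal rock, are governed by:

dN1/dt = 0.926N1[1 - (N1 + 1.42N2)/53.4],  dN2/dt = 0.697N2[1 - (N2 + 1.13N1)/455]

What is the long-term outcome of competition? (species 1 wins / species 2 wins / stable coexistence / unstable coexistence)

Compare the nullcline intercepts: K1/α12 = 53.4/1.42 = 37.6 < K2 = 455; K2/α21 = 455/1.13 = 403 > K1 = 53.4.
Since the inequalities point opposite ways, species 2 can invade but species 1 cannot.

species 2 excludes species 1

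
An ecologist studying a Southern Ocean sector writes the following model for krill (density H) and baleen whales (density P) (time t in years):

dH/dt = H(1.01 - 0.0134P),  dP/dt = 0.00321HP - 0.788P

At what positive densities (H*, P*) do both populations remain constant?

H* ≈ 245, P* ≈ 75.4

Set dP/dt = 0 with P > 0: 0.00321H - 0.788 = 0, so H* = 0.788/0.00321 = 245.
Set dH/dt = 0 with H > 0: 1.01 - 0.0134P = 0, so P* = 1.01/0.0134 = 75.4.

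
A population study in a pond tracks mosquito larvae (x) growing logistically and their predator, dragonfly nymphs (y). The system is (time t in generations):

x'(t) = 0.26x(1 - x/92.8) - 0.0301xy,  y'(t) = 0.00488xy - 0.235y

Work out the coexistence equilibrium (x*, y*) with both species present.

x* ≈ 48.2, y* ≈ 4.16

From dy/dt = 0 with y > 0: 0.00488x* = 0.235, so x* = 48.2.
Substitute into dx/dt = 0: 0.26(1 - 48.2/92.8) = 0.0301y*.
The bracket is 0.481, giving y* = 0.125/0.0301 = 4.16.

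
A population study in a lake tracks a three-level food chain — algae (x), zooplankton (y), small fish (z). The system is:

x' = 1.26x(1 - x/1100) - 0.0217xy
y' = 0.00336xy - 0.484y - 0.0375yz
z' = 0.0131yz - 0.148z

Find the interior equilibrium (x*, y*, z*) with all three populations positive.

From dz/dt = 0: 0.0131y* = 0.148, so y* = 11.3.
From dx/dt = 0: 1.26(1 - x*/1100) = 0.0217·11.3, giving x* = 1100·(1 - 0.195) = 886.
From dy/dt = 0: 0.00336·886 - 0.484 = 0.0375z*, so z* = 2.49/0.0375 = 66.5.

x* ≈ 886, y* ≈ 11.3, z* ≈ 66.5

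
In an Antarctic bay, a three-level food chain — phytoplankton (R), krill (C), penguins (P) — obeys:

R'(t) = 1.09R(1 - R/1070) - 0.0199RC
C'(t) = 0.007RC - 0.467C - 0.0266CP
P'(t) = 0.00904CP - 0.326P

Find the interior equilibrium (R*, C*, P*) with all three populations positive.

From dP/dt = 0: 0.00904C* = 0.326, so C* = 36.1.
From dR/dt = 0: 1.09(1 - R*/1070) = 0.0199·36.1, giving R* = 1070·(1 - 0.658) = 366.
From dC/dt = 0: 0.007·366 - 0.467 = 0.0266P*, so P* = 2.09/0.0266 = 78.6.

R* ≈ 366, C* ≈ 36.1, P* ≈ 78.6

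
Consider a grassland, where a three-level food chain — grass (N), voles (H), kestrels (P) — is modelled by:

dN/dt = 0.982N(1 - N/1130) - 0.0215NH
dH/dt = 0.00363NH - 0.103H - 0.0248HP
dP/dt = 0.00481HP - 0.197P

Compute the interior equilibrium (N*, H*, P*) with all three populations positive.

From dP/dt = 0: 0.00481H* = 0.197, so H* = 41.
From dN/dt = 0: 0.982(1 - N*/1130) = 0.0215·41, giving N* = 1130·(1 - 0.897) = 117.
From dH/dt = 0: 0.00363·117 - 0.103 = 0.0248P*, so P* = 0.321/0.0248 = 12.9.

N* ≈ 117, H* ≈ 41, P* ≈ 12.9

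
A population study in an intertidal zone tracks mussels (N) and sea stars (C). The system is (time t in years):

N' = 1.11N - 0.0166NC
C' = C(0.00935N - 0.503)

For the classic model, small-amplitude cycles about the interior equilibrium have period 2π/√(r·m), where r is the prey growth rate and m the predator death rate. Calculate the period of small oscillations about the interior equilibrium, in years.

T ≈ 8.41 years

Here r = 1.11 and m = 0.503, so r·m = 0.558.
ω = √0.558 = 0.747 per year, hence T = 2π/ω ≈ 8.41 years.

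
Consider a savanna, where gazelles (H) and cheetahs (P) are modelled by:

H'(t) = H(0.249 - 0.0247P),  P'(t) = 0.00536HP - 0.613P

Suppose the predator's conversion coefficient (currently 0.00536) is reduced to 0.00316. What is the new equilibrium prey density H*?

H* ≈ 194

At the interior fixed point, setting dP/dt = 0 with P > 0 fixes H* = (predator death rate)/(HP coefficient) — independent of the other coefficients.
With the change, H* = 0.613/0.00316 = 194; it rises from 114.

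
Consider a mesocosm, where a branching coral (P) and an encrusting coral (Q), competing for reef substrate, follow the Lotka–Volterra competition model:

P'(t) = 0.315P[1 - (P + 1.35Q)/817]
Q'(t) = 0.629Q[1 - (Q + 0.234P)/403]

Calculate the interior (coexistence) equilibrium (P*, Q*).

Setting both brackets to zero gives the nullclines P + 1.35Q = 817 and 0.234P + Q = 403.
Substituting Q = 403 - 0.234P into the first: P(1 - 1.35·0.234) = 817 - 1.35·403.
So P* = 273/0.684 = 399, and then Q* = 403 - 0.234·399 = 310.

P* ≈ 399, Q* ≈ 310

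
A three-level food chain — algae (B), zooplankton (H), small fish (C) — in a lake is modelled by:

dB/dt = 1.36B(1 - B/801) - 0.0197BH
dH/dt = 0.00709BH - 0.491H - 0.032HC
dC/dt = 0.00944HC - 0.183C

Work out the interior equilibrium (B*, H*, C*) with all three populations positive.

B* ≈ 576, H* ≈ 19.4, C* ≈ 112

From dC/dt = 0: 0.00944H* = 0.183, so H* = 19.4.
From dB/dt = 0: 1.36(1 - B*/801) = 0.0197·19.4, giving B* = 801·(1 - 0.281) = 576.
From dH/dt = 0: 0.00709·576 - 0.491 = 0.032C*, so C* = 3.59/0.032 = 112.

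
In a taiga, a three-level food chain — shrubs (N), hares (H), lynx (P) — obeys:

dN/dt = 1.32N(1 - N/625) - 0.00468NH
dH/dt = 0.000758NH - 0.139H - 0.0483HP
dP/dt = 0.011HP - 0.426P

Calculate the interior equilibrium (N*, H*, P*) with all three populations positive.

N* ≈ 539, H* ≈ 38.7, P* ≈ 5.58

From dP/dt = 0: 0.011H* = 0.426, so H* = 38.7.
From dN/dt = 0: 1.32(1 - N*/625) = 0.00468·38.7, giving N* = 625·(1 - 0.137) = 539.
From dH/dt = 0: 0.000758·539 - 0.139 = 0.0483P*, so P* = 0.27/0.0483 = 5.58.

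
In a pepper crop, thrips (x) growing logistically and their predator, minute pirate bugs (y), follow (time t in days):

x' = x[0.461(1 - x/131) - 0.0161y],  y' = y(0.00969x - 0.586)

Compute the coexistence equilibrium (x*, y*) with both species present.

x* ≈ 60.5, y* ≈ 15.4

From dy/dt = 0 with y > 0: 0.00969x* = 0.586, so x* = 60.5.
Substitute into dx/dt = 0: 0.461(1 - 60.5/131) = 0.0161y*.
The bracket is 0.538, giving y* = 0.248/0.0161 = 15.4.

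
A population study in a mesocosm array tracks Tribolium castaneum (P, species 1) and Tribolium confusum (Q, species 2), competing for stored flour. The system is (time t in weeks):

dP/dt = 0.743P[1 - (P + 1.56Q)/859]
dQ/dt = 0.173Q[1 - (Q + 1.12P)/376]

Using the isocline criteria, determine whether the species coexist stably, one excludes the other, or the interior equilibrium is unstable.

species 1 excludes species 2

Compare the nullcline intercepts: K1/α12 = 859/1.56 = 551 > K2 = 376; K2/α21 = 376/1.12 = 336 < K1 = 859.
Since the inequalities point opposite ways, species 1 can invade but species 2 cannot.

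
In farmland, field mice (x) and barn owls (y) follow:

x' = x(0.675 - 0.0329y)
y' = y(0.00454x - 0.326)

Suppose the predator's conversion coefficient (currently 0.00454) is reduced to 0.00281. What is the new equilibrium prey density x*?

x* ≈ 116

At the interior fixed point, setting dy/dt = 0 with y > 0 fixes x* = (predator death rate)/(xy coefficient) — independent of the other coefficients.
With the change, x* = 0.326/0.00281 = 116; it rises from 71.8.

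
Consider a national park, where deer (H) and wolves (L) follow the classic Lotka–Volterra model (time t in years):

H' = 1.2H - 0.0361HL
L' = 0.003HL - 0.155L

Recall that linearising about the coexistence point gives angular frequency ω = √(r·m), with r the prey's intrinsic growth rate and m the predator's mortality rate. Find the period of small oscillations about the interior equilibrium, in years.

Here r = 1.2 and m = 0.155, so r·m = 0.186.
ω = √0.186 = 0.431 per year, hence T = 2π/ω ≈ 14.6 years.

T ≈ 14.6 years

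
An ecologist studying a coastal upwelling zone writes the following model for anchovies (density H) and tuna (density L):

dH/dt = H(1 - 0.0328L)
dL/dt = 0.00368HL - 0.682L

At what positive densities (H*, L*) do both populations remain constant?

Set dL/dt = 0 with L > 0: 0.00368H - 0.682 = 0, so H* = 0.682/0.00368 = 185.
Set dH/dt = 0 with H > 0: 1 - 0.0328L = 0, so L* = 1/0.0328 = 30.5.

H* ≈ 185, L* ≈ 30.5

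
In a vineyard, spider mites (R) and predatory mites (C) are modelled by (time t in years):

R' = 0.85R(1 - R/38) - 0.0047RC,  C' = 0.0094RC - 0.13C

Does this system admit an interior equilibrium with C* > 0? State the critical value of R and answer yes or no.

The predator equation gives dC/dt > 0 only when R > 0.13/0.0094 = 13.8.
Without the predator, R → K = 38. Since 38 > 13.8, the predator can invade and persist.

Threshold R = 13.8; K > 13.8, so yes, the predator persists.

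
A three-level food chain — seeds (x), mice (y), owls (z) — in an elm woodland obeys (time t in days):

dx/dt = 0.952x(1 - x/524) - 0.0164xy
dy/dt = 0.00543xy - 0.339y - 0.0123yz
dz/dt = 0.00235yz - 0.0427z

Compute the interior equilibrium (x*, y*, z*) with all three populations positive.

From dz/dt = 0: 0.00235y* = 0.0427, so y* = 18.2.
From dx/dt = 0: 0.952(1 - x*/524) = 0.0164·18.2, giving x* = 524·(1 - 0.313) = 360.
From dy/dt = 0: 0.00543·360 - 0.339 = 0.0123z*, so z* = 1.62/0.0123 = 131.

x* ≈ 360, y* ≈ 18.2, z* ≈ 131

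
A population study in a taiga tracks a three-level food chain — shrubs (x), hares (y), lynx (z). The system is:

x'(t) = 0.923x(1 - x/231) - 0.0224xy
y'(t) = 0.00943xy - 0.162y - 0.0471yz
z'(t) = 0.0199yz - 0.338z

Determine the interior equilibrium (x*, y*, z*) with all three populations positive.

x* ≈ 136, y* ≈ 17, z* ≈ 23.7

From dz/dt = 0: 0.0199y* = 0.338, so y* = 17.
From dx/dt = 0: 0.923(1 - x*/231) = 0.0224·17, giving x* = 231·(1 - 0.412) = 136.
From dy/dt = 0: 0.00943·136 - 0.162 = 0.0471z*, so z* = 1.12/0.0471 = 23.7.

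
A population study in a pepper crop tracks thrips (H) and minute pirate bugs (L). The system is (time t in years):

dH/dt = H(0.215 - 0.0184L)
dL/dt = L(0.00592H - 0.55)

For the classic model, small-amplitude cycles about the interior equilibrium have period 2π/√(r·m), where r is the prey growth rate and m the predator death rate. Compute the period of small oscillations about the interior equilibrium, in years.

T ≈ 18.3 years

Here r = 0.215 and m = 0.55, so r·m = 0.118.
ω = √0.118 = 0.344 per year, hence T = 2π/ω ≈ 18.3 years.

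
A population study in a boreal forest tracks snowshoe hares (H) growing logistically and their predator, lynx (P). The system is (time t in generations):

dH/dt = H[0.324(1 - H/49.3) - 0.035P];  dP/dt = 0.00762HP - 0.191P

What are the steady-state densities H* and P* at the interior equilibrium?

H* ≈ 25.1, P* ≈ 4.55

From dP/dt = 0 with P > 0: 0.00762H* = 0.191, so H* = 25.1.
Substitute into dH/dt = 0: 0.324(1 - 25.1/49.3) = 0.035P*.
The bracket is 0.492, giving P* = 0.159/0.035 = 4.55.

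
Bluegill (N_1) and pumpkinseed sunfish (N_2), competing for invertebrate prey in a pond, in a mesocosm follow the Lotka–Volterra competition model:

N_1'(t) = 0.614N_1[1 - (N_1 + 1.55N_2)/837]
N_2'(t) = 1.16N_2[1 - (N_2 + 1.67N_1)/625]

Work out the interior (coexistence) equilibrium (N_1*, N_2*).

N_1* ≈ 82.9, N_2* ≈ 486

Setting both brackets to zero gives the nullclines N_1 + 1.55N_2 = 837 and 1.67N_1 + N_2 = 625.
Substituting N_2 = 625 - 1.67N_1 into the first: N_1(1 - 1.55·1.67) = 837 - 1.55·625.
So N_1* = -132/-1.59 = 82.9, and then N_2* = 625 - 1.67·82.9 = 486.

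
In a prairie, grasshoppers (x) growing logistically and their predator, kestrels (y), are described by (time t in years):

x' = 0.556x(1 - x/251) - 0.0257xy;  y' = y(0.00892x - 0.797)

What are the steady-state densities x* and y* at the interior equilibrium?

From dy/dt = 0 with y > 0: 0.00892x* = 0.797, so x* = 89.3.
Substitute into dx/dt = 0: 0.556(1 - 89.3/251) = 0.0257y*.
The bracket is 0.644, giving y* = 0.358/0.0257 = 13.9.

x* ≈ 89.3, y* ≈ 13.9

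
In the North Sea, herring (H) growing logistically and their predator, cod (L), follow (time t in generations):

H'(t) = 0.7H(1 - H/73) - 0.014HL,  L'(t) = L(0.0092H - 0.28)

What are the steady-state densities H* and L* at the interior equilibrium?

From dL/dt = 0 with L > 0: 0.0092H* = 0.28, so H* = 30.4.
Substitute into dH/dt = 0: 0.7(1 - 30.4/73) = 0.014L*.
The bracket is 0.583, giving L* = 0.408/0.014 = 29.2.

H* ≈ 30.4, L* ≈ 29.2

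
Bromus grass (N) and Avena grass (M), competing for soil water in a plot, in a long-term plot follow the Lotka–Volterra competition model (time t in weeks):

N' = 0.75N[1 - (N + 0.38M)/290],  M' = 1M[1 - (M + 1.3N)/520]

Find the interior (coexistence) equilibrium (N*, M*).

N* ≈ 183, M* ≈ 283

Setting both brackets to zero gives the nullclines N + 0.38M = 290 and 1.3N + M = 520.
Substituting M = 520 - 1.3N into the first: N(1 - 0.38·1.3) = 290 - 0.38·520.
So N* = 92.4/0.506 = 183, and then M* = 520 - 1.3·183 = 283.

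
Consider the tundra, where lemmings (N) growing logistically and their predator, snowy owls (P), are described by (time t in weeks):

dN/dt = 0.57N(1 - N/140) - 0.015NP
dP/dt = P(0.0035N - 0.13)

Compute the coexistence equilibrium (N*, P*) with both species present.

N* ≈ 37.1, P* ≈ 27.9

From dP/dt = 0 with P > 0: 0.0035N* = 0.13, so N* = 37.1.
Substitute into dN/dt = 0: 0.57(1 - 37.1/140) = 0.015P*.
The bracket is 0.735, giving P* = 0.419/0.015 = 27.9.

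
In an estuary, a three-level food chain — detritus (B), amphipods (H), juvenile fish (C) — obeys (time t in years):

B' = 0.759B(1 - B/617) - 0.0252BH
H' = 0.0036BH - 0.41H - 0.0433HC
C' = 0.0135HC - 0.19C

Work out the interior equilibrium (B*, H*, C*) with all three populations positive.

B* ≈ 329, H* ≈ 14.1, C* ≈ 17.9

From dC/dt = 0: 0.0135H* = 0.19, so H* = 14.1.
From dB/dt = 0: 0.759(1 - B*/617) = 0.0252·14.1, giving B* = 617·(1 - 0.467) = 329.
From dH/dt = 0: 0.0036·329 - 0.41 = 0.0433C*, so C* = 0.773/0.0433 = 17.9.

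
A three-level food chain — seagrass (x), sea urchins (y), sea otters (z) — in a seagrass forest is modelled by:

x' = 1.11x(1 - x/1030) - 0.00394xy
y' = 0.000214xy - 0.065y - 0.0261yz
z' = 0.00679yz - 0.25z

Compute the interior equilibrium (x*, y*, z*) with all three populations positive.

From dz/dt = 0: 0.00679y* = 0.25, so y* = 36.8.
From dx/dt = 0: 1.11(1 - x*/1030) = 0.00394·36.8, giving x* = 1030·(1 - 0.131) = 895.
From dy/dt = 0: 0.000214·895 - 0.065 = 0.0261z*, so z* = 0.127/0.0261 = 4.85.

x* ≈ 895, y* ≈ 36.8, z* ≈ 4.85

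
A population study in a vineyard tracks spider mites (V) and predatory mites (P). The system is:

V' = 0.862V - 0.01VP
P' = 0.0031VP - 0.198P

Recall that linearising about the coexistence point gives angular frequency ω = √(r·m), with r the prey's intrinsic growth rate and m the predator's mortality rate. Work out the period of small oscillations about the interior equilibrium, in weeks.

Here r = 0.862 and m = 0.198, so r·m = 0.171.
ω = √0.171 = 0.413 per week, hence T = 2π/ω ≈ 15.2 weeks.

T ≈ 15.2 weeks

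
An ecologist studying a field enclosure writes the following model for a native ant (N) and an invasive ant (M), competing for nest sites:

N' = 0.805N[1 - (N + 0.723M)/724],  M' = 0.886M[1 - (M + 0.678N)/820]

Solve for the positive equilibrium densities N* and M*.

N* ≈ 257, M* ≈ 646

Setting both brackets to zero gives the nullclines N + 0.723M = 724 and 0.678N + M = 820.
Substituting M = 820 - 0.678N into the first: N(1 - 0.723·0.678) = 724 - 0.723·820.
So N* = 131/0.51 = 257, and then M* = 820 - 0.678·257 = 646.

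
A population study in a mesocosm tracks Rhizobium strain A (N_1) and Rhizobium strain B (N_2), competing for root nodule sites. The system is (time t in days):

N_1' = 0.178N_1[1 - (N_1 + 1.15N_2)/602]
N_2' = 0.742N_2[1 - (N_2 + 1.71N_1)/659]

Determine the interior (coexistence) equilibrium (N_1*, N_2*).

N_1* ≈ 161, N_2* ≈ 383

Setting both brackets to zero gives the nullclines N_1 + 1.15N_2 = 602 and 1.71N_1 + N_2 = 659.
Substituting N_2 = 659 - 1.71N_1 into the first: N_1(1 - 1.15·1.71) = 602 - 1.15·659.
So N_1* = -156/-0.966 = 161, and then N_2* = 659 - 1.71·161 = 383.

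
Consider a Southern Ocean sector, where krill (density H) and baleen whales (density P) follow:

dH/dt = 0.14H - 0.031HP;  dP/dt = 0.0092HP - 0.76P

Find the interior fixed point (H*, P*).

Set dP/dt = 0 with P > 0: 0.0092H - 0.76 = 0, so H* = 0.76/0.0092 = 82.6.
Set dH/dt = 0 with H > 0: 0.14 - 0.031P = 0, so P* = 0.14/0.031 = 4.52.

H* ≈ 82.6, P* ≈ 4.52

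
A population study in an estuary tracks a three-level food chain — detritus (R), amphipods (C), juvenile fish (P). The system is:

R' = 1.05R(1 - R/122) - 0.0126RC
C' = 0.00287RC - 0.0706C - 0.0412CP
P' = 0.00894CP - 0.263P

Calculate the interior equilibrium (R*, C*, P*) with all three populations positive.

R* ≈ 78.9, C* ≈ 29.4, P* ≈ 3.78

From dP/dt = 0: 0.00894C* = 0.263, so C* = 29.4.
From dR/dt = 0: 1.05(1 - R*/122) = 0.0126·29.4, giving R* = 122·(1 - 0.353) = 78.9.
From dC/dt = 0: 0.00287·78.9 - 0.0706 = 0.0412P*, so P* = 0.156/0.0412 = 3.78.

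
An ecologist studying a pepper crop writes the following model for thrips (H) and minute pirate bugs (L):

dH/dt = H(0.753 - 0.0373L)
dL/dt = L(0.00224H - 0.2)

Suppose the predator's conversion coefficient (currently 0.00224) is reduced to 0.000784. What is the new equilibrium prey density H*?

H* ≈ 255

At the interior fixed point, setting dL/dt = 0 with L > 0 fixes H* = (predator death rate)/(HL coefficient) — independent of the other coefficients.
With the change, H* = 0.2/0.000784 = 255; it rises from 89.3.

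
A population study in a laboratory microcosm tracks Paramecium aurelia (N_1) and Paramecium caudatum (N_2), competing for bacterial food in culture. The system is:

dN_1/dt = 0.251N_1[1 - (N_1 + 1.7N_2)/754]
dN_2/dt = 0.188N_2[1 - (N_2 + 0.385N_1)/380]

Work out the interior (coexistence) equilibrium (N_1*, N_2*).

Setting both brackets to zero gives the nullclines N_1 + 1.7N_2 = 754 and 0.385N_1 + N_2 = 380.
Substituting N_2 = 380 - 0.385N_1 into the first: N_1(1 - 1.7·0.385) = 754 - 1.7·380.
So N_1* = 108/0.346 = 313, and then N_2* = 380 - 0.385·313 = 260.

N_1* ≈ 313, N_2* ≈ 260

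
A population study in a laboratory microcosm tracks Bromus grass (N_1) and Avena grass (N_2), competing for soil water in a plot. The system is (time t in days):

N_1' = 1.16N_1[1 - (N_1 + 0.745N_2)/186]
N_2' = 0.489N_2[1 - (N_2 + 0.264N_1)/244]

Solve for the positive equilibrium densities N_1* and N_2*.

N_1* ≈ 5.25, N_2* ≈ 243

Setting both brackets to zero gives the nullclines N_1 + 0.745N_2 = 186 and 0.264N_1 + N_2 = 244.
Substituting N_2 = 244 - 0.264N_1 into the first: N_1(1 - 0.745·0.264) = 186 - 0.745·244.
So N_1* = 4.22/0.803 = 5.25, and then N_2* = 244 - 0.264·5.25 = 243.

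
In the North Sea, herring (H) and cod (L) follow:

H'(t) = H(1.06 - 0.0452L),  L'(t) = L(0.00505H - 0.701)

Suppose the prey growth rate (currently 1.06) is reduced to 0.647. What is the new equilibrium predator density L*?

At the interior fixed point, setting dH/dt = 0 with H > 0 fixes L* = (prey growth rate)/(HL coefficient) — independent of the other coefficients.
With the change, L* = 0.647/0.0452 = 14.3; it falls from 23.5.

L* ≈ 14.3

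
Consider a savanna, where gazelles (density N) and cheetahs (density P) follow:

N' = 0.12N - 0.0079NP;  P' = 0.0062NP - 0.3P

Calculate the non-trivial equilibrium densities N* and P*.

Set dP/dt = 0 with P > 0: 0.0062N - 0.3 = 0, so N* = 0.3/0.0062 = 48.4.
Set dN/dt = 0 with N > 0: 0.12 - 0.0079P = 0, so P* = 0.12/0.0079 = 15.2.

N* ≈ 48.4, P* ≈ 15.2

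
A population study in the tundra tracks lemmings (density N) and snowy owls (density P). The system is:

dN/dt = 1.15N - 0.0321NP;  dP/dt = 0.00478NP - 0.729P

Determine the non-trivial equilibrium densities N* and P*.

N* ≈ 153, P* ≈ 35.8

Set dP/dt = 0 with P > 0: 0.00478N - 0.729 = 0, so N* = 0.729/0.00478 = 153.
Set dN/dt = 0 with N > 0: 1.15 - 0.0321P = 0, so P* = 1.15/0.0321 = 35.8.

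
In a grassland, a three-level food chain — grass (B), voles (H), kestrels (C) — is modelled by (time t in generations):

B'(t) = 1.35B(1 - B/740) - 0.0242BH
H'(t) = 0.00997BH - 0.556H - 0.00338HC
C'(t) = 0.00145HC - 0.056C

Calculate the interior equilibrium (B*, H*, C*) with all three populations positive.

B* ≈ 228, H* ≈ 38.6, C* ≈ 507

From dC/dt = 0: 0.00145H* = 0.056, so H* = 38.6.
From dB/dt = 0: 1.35(1 - B*/740) = 0.0242·38.6, giving B* = 740·(1 - 0.692) = 228.
From dH/dt = 0: 0.00997·228 - 0.556 = 0.00338C*, so C* = 1.71/0.00338 = 507.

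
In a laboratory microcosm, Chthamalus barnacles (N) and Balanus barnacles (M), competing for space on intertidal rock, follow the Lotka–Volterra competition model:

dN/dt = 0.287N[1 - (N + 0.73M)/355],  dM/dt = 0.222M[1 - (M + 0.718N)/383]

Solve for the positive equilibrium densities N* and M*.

N* ≈ 158, M* ≈ 269

Setting both brackets to zero gives the nullclines N + 0.73M = 355 and 0.718N + M = 383.
Substituting M = 383 - 0.718N into the first: N(1 - 0.73·0.718) = 355 - 0.73·383.
So N* = 75.4/0.476 = 158, and then M* = 383 - 0.718·158 = 269.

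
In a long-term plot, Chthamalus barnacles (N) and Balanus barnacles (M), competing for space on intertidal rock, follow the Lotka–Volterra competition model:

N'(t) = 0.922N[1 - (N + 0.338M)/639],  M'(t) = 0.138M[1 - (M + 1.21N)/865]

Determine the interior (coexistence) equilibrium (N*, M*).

Setting both brackets to zero gives the nullclines N + 0.338M = 639 and 1.21N + M = 865.
Substituting M = 865 - 1.21N into the first: N(1 - 0.338·1.21) = 639 - 0.338·865.
So N* = 347/0.591 = 586, and then M* = 865 - 1.21·586 = 155.

N* ≈ 586, M* ≈ 155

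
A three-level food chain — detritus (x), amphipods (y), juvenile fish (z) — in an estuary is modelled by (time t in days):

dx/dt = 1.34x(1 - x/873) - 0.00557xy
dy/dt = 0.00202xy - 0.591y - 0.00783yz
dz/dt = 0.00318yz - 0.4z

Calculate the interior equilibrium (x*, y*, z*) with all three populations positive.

From dz/dt = 0: 0.00318y* = 0.4, so y* = 126.
From dx/dt = 0: 1.34(1 - x*/873) = 0.00557·126, giving x* = 873·(1 - 0.523) = 417.
From dy/dt = 0: 0.00202·417 - 0.591 = 0.00783z*, so z* = 0.25/0.00783 = 32.

x* ≈ 417, y* ≈ 126, z* ≈ 32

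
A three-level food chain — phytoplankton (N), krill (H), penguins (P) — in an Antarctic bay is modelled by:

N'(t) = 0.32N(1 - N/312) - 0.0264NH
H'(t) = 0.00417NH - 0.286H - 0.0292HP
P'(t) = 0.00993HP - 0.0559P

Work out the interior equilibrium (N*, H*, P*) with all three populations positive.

N* ≈ 167, H* ≈ 5.63, P* ≈ 14.1

From dP/dt = 0: 0.00993H* = 0.0559, so H* = 5.63.
From dN/dt = 0: 0.32(1 - N*/312) = 0.0264·5.63, giving N* = 312·(1 - 0.464) = 167.
From dH/dt = 0: 0.00417·167 - 0.286 = 0.0292P*, so P* = 0.411/0.0292 = 14.1.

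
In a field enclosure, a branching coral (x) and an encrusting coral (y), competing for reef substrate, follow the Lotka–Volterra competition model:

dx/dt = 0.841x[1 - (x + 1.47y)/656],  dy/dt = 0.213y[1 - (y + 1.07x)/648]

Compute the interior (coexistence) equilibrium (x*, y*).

Setting both brackets to zero gives the nullclines x + 1.47y = 656 and 1.07x + y = 648.
Substituting y = 648 - 1.07x into the first: x(1 - 1.47·1.07) = 656 - 1.47·648.
So x* = -297/-0.573 = 518, and then y* = 648 - 1.07·518 = 94.1.

x* ≈ 518, y* ≈ 94.1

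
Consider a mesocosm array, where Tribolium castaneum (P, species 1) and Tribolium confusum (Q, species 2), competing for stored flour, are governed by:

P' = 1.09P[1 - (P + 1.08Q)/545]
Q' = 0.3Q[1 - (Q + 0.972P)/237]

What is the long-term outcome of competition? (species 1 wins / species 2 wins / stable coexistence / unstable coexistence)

species 1 excludes species 2

Compare the nullcline intercepts: K1/α12 = 545/1.08 = 505 > K2 = 237; K2/α21 = 237/0.972 = 244 < K1 = 545.
Since the inequalities point opposite ways, species 1 can invade but species 2 cannot.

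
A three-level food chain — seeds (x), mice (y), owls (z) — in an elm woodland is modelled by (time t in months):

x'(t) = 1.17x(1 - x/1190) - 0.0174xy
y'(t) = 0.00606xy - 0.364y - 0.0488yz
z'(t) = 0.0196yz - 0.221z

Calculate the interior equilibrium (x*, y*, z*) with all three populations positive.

From dz/dt = 0: 0.0196y* = 0.221, so y* = 11.3.
From dx/dt = 0: 1.17(1 - x*/1190) = 0.0174·11.3, giving x* = 1190·(1 - 0.168) = 990.
From dy/dt = 0: 0.00606·990 - 0.364 = 0.0488z*, so z* = 5.64/0.0488 = 116.

x* ≈ 990, y* ≈ 11.3, z* ≈ 116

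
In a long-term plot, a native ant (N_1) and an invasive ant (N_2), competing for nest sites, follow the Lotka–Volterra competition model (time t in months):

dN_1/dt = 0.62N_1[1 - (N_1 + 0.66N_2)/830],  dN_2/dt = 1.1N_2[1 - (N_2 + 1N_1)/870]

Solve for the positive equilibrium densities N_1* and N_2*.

N_1* ≈ 752, N_2* ≈ 118

Setting both brackets to zero gives the nullclines N_1 + 0.66N_2 = 830 and 1N_1 + N_2 = 870.
Substituting N_2 = 870 - 1N_1 into the first: N_1(1 - 0.66·1) = 830 - 0.66·870.
So N_1* = 256/0.34 = 752, and then N_2* = 870 - 1·752 = 118.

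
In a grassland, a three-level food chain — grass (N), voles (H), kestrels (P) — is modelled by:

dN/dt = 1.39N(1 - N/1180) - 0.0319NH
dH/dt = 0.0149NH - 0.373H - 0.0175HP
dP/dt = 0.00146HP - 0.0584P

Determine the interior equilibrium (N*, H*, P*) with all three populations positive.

N* ≈ 96.8, H* ≈ 40, P* ≈ 61.1

From dP/dt = 0: 0.00146H* = 0.0584, so H* = 40.
From dN/dt = 0: 1.39(1 - N*/1180) = 0.0319·40, giving N* = 1180·(1 - 0.918) = 96.8.
From dH/dt = 0: 0.0149·96.8 - 0.373 = 0.0175P*, so P* = 1.07/0.0175 = 61.1.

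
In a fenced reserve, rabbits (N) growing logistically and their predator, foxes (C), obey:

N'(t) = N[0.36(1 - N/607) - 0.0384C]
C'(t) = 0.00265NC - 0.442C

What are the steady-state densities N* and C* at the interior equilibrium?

From dC/dt = 0 with C > 0: 0.00265N* = 0.442, so N* = 167.
Substitute into dN/dt = 0: 0.36(1 - 167/607) = 0.0384C*.
The bracket is 0.725, giving C* = 0.261/0.0384 = 6.8.

N* ≈ 167, C* ≈ 6.8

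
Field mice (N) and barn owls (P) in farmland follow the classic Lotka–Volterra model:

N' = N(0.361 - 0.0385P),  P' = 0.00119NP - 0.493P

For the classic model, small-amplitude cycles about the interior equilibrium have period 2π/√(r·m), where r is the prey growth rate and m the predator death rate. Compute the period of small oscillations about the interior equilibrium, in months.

Here r = 0.361 and m = 0.493, so r·m = 0.178.
ω = √0.178 = 0.422 per month, hence T = 2π/ω ≈ 14.9 months.

T ≈ 14.9 months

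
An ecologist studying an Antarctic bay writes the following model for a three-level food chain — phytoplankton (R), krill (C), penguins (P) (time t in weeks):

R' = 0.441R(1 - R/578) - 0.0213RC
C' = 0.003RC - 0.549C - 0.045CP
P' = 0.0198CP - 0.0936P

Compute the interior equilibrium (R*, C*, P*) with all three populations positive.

R* ≈ 446, C* ≈ 4.73, P* ≈ 17.5

From dP/dt = 0: 0.0198C* = 0.0936, so C* = 4.73.
From dR/dt = 0: 0.441(1 - R*/578) = 0.0213·4.73, giving R* = 578·(1 - 0.228) = 446.
From dC/dt = 0: 0.003·446 - 0.549 = 0.045P*, so P* = 0.789/0.045 = 17.5.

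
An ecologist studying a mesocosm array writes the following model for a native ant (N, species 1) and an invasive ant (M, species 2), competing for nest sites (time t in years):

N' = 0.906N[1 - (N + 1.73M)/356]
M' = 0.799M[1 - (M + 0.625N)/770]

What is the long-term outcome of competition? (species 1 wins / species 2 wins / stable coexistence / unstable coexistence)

species 2 excludes species 1

Compare the nullcline intercepts: K1/α12 = 356/1.73 = 206 < K2 = 770; K2/α21 = 770/0.625 = 1230 > K1 = 356.
Since the inequalities point opposite ways, species 2 can invade but species 1 cannot.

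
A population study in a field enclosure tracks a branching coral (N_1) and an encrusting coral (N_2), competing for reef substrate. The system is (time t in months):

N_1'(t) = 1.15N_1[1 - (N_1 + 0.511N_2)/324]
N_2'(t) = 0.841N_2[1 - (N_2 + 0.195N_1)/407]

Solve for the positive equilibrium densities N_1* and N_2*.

N_1* ≈ 129, N_2* ≈ 382

Setting both brackets to zero gives the nullclines N_1 + 0.511N_2 = 324 and 0.195N_1 + N_2 = 407.
Substituting N_2 = 407 - 0.195N_1 into the first: N_1(1 - 0.511·0.195) = 324 - 0.511·407.
So N_1* = 116/0.9 = 129, and then N_2* = 407 - 0.195·129 = 382.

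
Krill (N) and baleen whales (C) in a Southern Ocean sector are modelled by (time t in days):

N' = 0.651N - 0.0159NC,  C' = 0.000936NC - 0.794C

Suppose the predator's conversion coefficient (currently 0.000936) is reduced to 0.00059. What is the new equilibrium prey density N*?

N* ≈ 1350

At the interior fixed point, setting dC/dt = 0 with C > 0 fixes N* = (predator death rate)/(NC coefficient) — independent of the other coefficients.
With the change, N* = 0.794/0.00059 = 1350; it rises from 848.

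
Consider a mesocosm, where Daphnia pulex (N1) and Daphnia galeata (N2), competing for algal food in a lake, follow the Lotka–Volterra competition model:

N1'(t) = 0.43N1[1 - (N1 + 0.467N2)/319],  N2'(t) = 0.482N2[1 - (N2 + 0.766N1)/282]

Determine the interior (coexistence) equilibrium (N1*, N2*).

N1* ≈ 292, N2* ≈ 58.6

Setting both brackets to zero gives the nullclines N1 + 0.467N2 = 319 and 0.766N1 + N2 = 282.
Substituting N2 = 282 - 0.766N1 into the first: N1(1 - 0.467·0.766) = 319 - 0.467·282.
So N1* = 187/0.642 = 292, and then N2* = 282 - 0.766·292 = 58.6.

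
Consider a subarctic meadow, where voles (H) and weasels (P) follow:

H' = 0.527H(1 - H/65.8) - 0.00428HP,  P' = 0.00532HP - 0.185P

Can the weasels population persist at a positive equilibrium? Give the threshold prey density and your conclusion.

The predator equation gives dP/dt > 0 only when H > 0.185/0.00532 = 34.8.
Without the predator, H → K = 65.8. Since 65.8 > 34.8, the predator can invade and persist.

Threshold H = 34.8; K > 34.8, so yes, the predator persists.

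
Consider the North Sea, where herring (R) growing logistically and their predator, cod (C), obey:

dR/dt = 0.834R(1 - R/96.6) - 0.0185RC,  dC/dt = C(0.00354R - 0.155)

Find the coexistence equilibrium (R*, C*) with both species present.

R* ≈ 43.8, C* ≈ 24.6

From dC/dt = 0 with C > 0: 0.00354R* = 0.155, so R* = 43.8.
Substitute into dR/dt = 0: 0.834(1 - 43.8/96.6) = 0.0185C*.
The bracket is 0.547, giving C* = 0.456/0.0185 = 24.6.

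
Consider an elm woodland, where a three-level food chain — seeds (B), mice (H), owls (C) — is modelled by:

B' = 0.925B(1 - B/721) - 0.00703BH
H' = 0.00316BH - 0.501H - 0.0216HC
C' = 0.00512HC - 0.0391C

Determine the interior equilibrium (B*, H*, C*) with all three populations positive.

B* ≈ 679, H* ≈ 7.64, C* ≈ 76.2

From dC/dt = 0: 0.00512H* = 0.0391, so H* = 7.64.
From dB/dt = 0: 0.925(1 - B*/721) = 0.00703·7.64, giving B* = 721·(1 - 0.058) = 679.
From dH/dt = 0: 0.00316·679 - 0.501 = 0.0216C*, so C* = 1.65/0.0216 = 76.2.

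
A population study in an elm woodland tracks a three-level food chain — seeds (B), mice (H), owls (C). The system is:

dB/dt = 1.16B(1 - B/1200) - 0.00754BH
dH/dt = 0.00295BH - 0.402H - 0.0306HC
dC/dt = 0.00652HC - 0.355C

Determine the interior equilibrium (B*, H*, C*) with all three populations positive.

From dC/dt = 0: 0.00652H* = 0.355, so H* = 54.4.
From dB/dt = 0: 1.16(1 - B*/1200) = 0.00754·54.4, giving B* = 1200·(1 - 0.354) = 775.
From dH/dt = 0: 0.00295·775 - 0.402 = 0.0306C*, so C* = 1.89/0.0306 = 61.6.

B* ≈ 775, H* ≈ 54.4, C* ≈ 61.6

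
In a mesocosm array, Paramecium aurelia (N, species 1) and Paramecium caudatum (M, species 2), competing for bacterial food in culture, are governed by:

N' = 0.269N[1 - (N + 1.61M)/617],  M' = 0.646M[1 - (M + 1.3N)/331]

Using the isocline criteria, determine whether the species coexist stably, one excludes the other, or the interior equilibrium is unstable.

species 1 excludes species 2

Compare the nullcline intercepts: K1/α12 = 617/1.61 = 383 > K2 = 331; K2/α21 = 331/1.3 = 255 < K1 = 617.
Since the inequalities point opposite ways, species 1 can invade but species 2 cannot.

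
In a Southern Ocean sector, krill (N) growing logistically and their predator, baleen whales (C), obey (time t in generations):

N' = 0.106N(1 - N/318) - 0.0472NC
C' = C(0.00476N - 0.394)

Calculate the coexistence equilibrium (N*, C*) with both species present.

From dC/dt = 0 with C > 0: 0.00476N* = 0.394, so N* = 82.8.
Substitute into dN/dt = 0: 0.106(1 - 82.8/318) = 0.0472C*.
The bracket is 0.74, giving C* = 0.0784/0.0472 = 1.66.

N* ≈ 82.8, C* ≈ 1.66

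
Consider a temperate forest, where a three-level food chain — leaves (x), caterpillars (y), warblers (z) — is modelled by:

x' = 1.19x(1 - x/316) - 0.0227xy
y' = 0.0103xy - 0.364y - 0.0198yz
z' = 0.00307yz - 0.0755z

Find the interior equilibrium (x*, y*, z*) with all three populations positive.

x* ≈ 168, y* ≈ 24.6, z* ≈ 68.9

From dz/dt = 0: 0.00307y* = 0.0755, so y* = 24.6.
From dx/dt = 0: 1.19(1 - x*/316) = 0.0227·24.6, giving x* = 316·(1 - 0.469) = 168.
From dy/dt = 0: 0.0103·168 - 0.364 = 0.0198z*, so z* = 1.36/0.0198 = 68.9.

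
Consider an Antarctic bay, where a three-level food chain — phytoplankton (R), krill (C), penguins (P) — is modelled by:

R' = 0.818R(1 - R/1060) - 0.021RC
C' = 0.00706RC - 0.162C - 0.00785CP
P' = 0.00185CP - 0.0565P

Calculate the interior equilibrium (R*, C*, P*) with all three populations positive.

R* ≈ 229, C* ≈ 30.5, P* ≈ 185

From dP/dt = 0: 0.00185C* = 0.0565, so C* = 30.5.
From dR/dt = 0: 0.818(1 - R*/1060) = 0.021·30.5, giving R* = 1060·(1 - 0.784) = 229.
From dC/dt = 0: 0.00706·229 - 0.162 = 0.00785P*, so P* = 1.45/0.00785 = 185.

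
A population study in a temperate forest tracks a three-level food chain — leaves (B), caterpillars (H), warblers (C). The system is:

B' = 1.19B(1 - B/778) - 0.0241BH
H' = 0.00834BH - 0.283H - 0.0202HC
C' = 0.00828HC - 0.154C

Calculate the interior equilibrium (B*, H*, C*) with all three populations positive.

From dC/dt = 0: 0.00828H* = 0.154, so H* = 18.6.
From dB/dt = 0: 1.19(1 - B*/778) = 0.0241·18.6, giving B* = 778·(1 - 0.377) = 485.
From dH/dt = 0: 0.00834·485 - 0.283 = 0.0202C*, so C* = 3.76/0.0202 = 186.

B* ≈ 485, H* ≈ 18.6, C* ≈ 186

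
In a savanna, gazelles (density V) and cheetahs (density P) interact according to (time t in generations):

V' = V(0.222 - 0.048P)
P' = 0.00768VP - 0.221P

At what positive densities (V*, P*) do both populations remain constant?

V* ≈ 28.8, P* ≈ 4.62

Set dP/dt = 0 with P > 0: 0.00768V - 0.221 = 0, so V* = 0.221/0.00768 = 28.8.
Set dV/dt = 0 with V > 0: 0.222 - 0.048P = 0, so P* = 0.222/0.048 = 4.62.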